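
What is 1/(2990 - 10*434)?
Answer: -1/1350 ≈ -0.00074074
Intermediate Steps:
1/(2990 - 10*434) = 1/(2990 - 4340) = 1/(-1350) = -1/1350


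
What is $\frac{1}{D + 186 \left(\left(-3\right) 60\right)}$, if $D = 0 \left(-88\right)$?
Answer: $- \frac{1}{33480} \approx -2.9869 \cdot 10^{-5}$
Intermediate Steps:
$D = 0$
$\frac{1}{D + 186 \left(\left(-3\right) 60\right)} = \frac{1}{0 + 186 \left(\left(-3\right) 60\right)} = \frac{1}{0 + 186 \left(-180\right)} = \frac{1}{0 - 33480} = \frac{1}{-33480} = - \frac{1}{33480}$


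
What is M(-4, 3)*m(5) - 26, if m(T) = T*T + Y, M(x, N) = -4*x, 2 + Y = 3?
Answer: 390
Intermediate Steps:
Y = 1 (Y = -2 + 3 = 1)
m(T) = 1 + T² (m(T) = T*T + 1 = T² + 1 = 1 + T²)
M(-4, 3)*m(5) - 26 = (-4*(-4))*(1 + 5²) - 26 = 16*(1 + 25) - 26 = 16*26 - 26 = 416 - 26 = 390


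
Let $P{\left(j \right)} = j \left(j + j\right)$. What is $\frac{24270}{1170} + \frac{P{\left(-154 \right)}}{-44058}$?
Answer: $\frac{268199}{13637} \approx 19.667$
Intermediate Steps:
$P{\left(j \right)} = 2 j^{2}$ ($P{\left(j \right)} = j 2 j = 2 j^{2}$)
$\frac{24270}{1170} + \frac{P{\left(-154 \right)}}{-44058} = \frac{24270}{1170} + \frac{2 \left(-154\right)^{2}}{-44058} = 24270 \cdot \frac{1}{1170} + 2 \cdot 23716 \left(- \frac{1}{44058}\right) = \frac{809}{39} + 47432 \left(- \frac{1}{44058}\right) = \frac{809}{39} - \frac{3388}{3147} = \frac{268199}{13637}$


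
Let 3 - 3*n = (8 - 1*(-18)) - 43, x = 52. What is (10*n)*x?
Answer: 10400/3 ≈ 3466.7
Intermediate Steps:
n = 20/3 (n = 1 - ((8 - 1*(-18)) - 43)/3 = 1 - ((8 + 18) - 43)/3 = 1 - (26 - 43)/3 = 1 - ⅓*(-17) = 1 + 17/3 = 20/3 ≈ 6.6667)
(10*n)*x = (10*(20/3))*52 = (200/3)*52 = 10400/3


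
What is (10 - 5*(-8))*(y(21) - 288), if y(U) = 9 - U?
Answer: -15000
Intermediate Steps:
(10 - 5*(-8))*(y(21) - 288) = (10 - 5*(-8))*((9 - 1*21) - 288) = (10 + 40)*((9 - 21) - 288) = 50*(-12 - 288) = 50*(-300) = -15000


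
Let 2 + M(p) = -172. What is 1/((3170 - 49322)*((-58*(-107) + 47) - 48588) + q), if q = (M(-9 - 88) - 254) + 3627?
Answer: 1/1953848119 ≈ 5.1181e-10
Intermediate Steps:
M(p) = -174 (M(p) = -2 - 172 = -174)
q = 3199 (q = (-174 - 254) + 3627 = -428 + 3627 = 3199)
1/((3170 - 49322)*((-58*(-107) + 47) - 48588) + q) = 1/((3170 - 49322)*((-58*(-107) + 47) - 48588) + 3199) = 1/(-46152*((6206 + 47) - 48588) + 3199) = 1/(-46152*(6253 - 48588) + 3199) = 1/(-46152*(-42335) + 3199) = 1/(1953844920 + 3199) = 1/1953848119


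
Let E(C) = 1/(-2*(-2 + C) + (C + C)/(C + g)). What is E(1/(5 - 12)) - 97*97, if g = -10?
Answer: -20172399/2144 ≈ -9408.8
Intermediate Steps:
E(C) = 1/(4 - 2*C + 2*C/(-10 + C)) (E(C) = 1/(-2*(-2 + C) + (C + C)/(C - 10)) = 1/((4 - 2*C) + (2*C)/(-10 + C)) = 1/((4 - 2*C) + 2*C/(-10 + C)) = 1/(4 - 2*C + 2*C/(-10 + C)))
E(1/(5 - 12)) - 97*97 = (10 - 1/(5 - 12))/(2*(20 + (1/(5 - 12))² - 13/(5 - 12))) - 97*97 = (10 - 1/(-7))/(2*(20 + (1/(-7))² - 13/(-7))) - 9409 = (10 - 1*(-⅐))/(2*(20 + (-⅐)² - 13*(-⅐))) - 9409 = (10 + ⅐)/(2*(20 + 1/49 + 13/7)) - 9409 = (½)*(71/7)/(1072/49) - 9409 = (½)*(49/1072)*(71/7) - 9409 = 497/2144 - 9409 = -20172399/2144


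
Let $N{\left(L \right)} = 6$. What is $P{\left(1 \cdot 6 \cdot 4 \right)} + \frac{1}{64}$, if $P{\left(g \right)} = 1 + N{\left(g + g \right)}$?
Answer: $\frac{449}{64} \approx 7.0156$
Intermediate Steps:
$P{\left(g \right)} = 7$ ($P{\left(g \right)} = 1 + 6 = 7$)
$P{\left(1 \cdot 6 \cdot 4 \right)} + \frac{1}{64} = 7 + \frac{1}{64} = \frac{449}{64}$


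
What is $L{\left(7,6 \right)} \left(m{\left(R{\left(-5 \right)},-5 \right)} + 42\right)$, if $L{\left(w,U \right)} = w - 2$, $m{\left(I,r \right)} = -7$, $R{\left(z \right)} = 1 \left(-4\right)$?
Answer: $175$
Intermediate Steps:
$R{\left(z \right)} = -4$
$L{\left(w,U \right)} = -2 + w$
$L{\left(7,6 \right)} \left(m{\left(R{\left(-5 \right)},-5 \right)} + 42\right) = \left(-2 + 7\right) \left(-7 + 42\right) = 5 \cdot 35 = 175$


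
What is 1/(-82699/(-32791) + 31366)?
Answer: 32791/1028605205 ≈ 3.1879e-5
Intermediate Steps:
1/(-82699/(-32791) + 31366) = 1/(-82699*(-1/32791) + 31366) = 1/(82699/32791 + 31366) = 1/(1028605205/32791) = 32791/1028605205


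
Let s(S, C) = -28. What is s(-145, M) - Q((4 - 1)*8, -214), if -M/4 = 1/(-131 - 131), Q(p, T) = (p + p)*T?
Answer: 10244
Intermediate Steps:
Q(p, T) = 2*T*p (Q(p, T) = (2*p)*T = 2*T*p)
M = 2/131 (M = -4/(-131 - 131) = -4/(-262) = -4*(-1/262) = 2/131 ≈ 0.015267)
s(-145, M) - Q((4 - 1)*8, -214) = -28 - 2*(-214)*(4 - 1)*8 = -28 - 2*(-214)*3*8 = -28 - 2*(-214)*24 = -28 - 1*(-10272) = -28 + 10272 = 10244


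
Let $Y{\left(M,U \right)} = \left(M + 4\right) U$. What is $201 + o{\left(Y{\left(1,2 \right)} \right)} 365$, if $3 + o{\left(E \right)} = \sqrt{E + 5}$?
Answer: $-894 + 365 \sqrt{15} \approx 519.64$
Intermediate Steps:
$Y{\left(M,U \right)} = U \left(4 + M\right)$ ($Y{\left(M,U \right)} = \left(4 + M\right) U = U \left(4 + M\right)$)
$o{\left(E \right)} = -3 + \sqrt{5 + E}$ ($o{\left(E \right)} = -3 + \sqrt{E + 5} = -3 + \sqrt{5 + E}$)
$201 + o{\left(Y{\left(1,2 \right)} \right)} 365 = 201 + \left(-3 + \sqrt{5 + 2 \left(4 + 1\right)}\right) 365 = 201 + \left(-3 + \sqrt{5 + 2 \cdot 5}\right) 365 = 201 + \left(-3 + \sqrt{5 + 10}\right) 365 = 201 + \left(-3 + \sqrt{15}\right) 365 = 201 - \left(1095 - 365 \sqrt{15}\right) = -894 + 365 \sqrt{15}$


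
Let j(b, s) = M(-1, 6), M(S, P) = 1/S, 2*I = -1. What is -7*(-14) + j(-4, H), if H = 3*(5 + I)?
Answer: 97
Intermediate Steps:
I = -½ (I = (½)*(-1) = -½ ≈ -0.50000)
H = 27/2 (H = 3*(5 - ½) = 3*(9/2) = 27/2 ≈ 13.500)
j(b, s) = -1 (j(b, s) = 1/(-1) = -1)
-7*(-14) + j(-4, H) = -7*(-14) - 1 = 98 - 1 = 97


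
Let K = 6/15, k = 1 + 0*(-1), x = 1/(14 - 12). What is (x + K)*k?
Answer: 9/10 ≈ 0.90000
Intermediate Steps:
x = 1/2 ≈ 0.50000
k = 1 (k = 1 + 0 = 1)
K = 2/5 (K = 6*(1/15) = 2/5 ≈ 0.40000)
(x + K)*k = (1/2 + 2/5)*1 = (9/10)*1 = 9/10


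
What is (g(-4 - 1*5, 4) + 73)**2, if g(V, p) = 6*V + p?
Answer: 529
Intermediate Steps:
g(V, p) = p + 6*V
(g(-4 - 1*5, 4) + 73)**2 = ((4 + 6*(-4 - 1*5)) + 73)**2 = ((4 + 6*(-4 - 5)) + 73)**2 = ((4 + 6*(-9)) + 73)**2 = ((4 - 54) + 73)**2 = (-50 + 73)**2 = 23**2 = 529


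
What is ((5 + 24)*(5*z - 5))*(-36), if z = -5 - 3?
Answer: 46980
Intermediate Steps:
z = -8
((5 + 24)*(5*z - 5))*(-36) = ((5 + 24)*(5*(-8) - 5))*(-36) = (29*(-40 - 5))*(-36) = (29*(-45))*(-36) = -1305*(-36) = 46980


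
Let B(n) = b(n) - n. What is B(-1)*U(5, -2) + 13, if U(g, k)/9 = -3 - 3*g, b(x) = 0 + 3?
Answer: -635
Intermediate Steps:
b(x) = 3
B(n) = 3 - n
U(g, k) = -27 - 27*g (U(g, k) = 9*(-3 - 3*g) = -27 - 27*g)
B(-1)*U(5, -2) + 13 = (3 - 1*(-1))*(-27 - 27*5) + 13 = (3 + 1)*(-27 - 135) + 13 = 4*(-162) + 13 = -648 + 13 = -635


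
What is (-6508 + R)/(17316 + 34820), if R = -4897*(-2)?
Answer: 1643/26068 ≈ 0.063028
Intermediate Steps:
R = 9794
(-6508 + R)/(17316 + 34820) = (-6508 + 9794)/(17316 + 34820) = 3286/52136 = 3286*(1/52136) = 1643/26068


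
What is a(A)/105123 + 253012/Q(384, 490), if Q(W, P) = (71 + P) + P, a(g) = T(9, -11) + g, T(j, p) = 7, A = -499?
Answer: 8865621128/36828091 ≈ 240.73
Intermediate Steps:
a(g) = 7 + g
Q(W, P) = 71 + 2*P
a(A)/105123 + 253012/Q(384, 490) = (7 - 499)/105123 + 253012/(71 + 2*490) = -492*1/105123 + 253012/(71 + 980) = -164/35041 + 253012/1051 = 8865621128/36828091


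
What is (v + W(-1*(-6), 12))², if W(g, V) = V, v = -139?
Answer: 16129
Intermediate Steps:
(v + W(-1*(-6), 12))² = (-139 + 12)² = (-127)² = 16129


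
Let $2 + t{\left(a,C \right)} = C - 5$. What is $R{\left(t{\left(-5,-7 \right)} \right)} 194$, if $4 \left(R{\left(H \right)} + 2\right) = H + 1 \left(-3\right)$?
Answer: $- \frac{2425}{2} \approx -1212.5$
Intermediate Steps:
$t{\left(a,C \right)} = -7 + C$ ($t{\left(a,C \right)} = -2 + \left(C - 5\right) = -2 + \left(-5 + C\right) = -7 + C$)
$R{\left(H \right)} = - \frac{11}{4} + \frac{H}{4}$ ($R{\left(H \right)} = -2 + \frac{H + 1 \left(-3\right)}{4} = -2 + \frac{H - 3}{4} = -2 + \frac{-3 + H}{4} = -2 + \left(- \frac{3}{4} + \frac{H}{4}\right) = - \frac{11}{4} + \frac{H}{4}$)
$R{\left(t{\left(-5,-7 \right)} \right)} 194 = \left(- \frac{11}{4} + \frac{-7 - 7}{4}\right) 194 = \left(- \frac{11}{4} + \frac{1}{4} \left(-14\right)\right) 194 = \left(- \frac{11}{4} - \frac{7}{2}\right) 194 = \left(- \frac{25}{4}\right) 194 = - \frac{2425}{2}$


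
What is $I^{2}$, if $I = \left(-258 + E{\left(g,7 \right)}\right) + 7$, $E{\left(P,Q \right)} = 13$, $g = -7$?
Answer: $56644$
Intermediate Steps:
$I = -238$ ($I = \left(-258 + 13\right) + 7 = -245 + 7 = -238$)
$I^{2} = \left(-238\right)^{2} = 56644$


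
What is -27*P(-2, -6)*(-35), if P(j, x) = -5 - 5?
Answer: -9450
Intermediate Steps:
P(j, x) = -10
-27*P(-2, -6)*(-35) = -27*(-10)*(-35) = 270*(-35) = -9450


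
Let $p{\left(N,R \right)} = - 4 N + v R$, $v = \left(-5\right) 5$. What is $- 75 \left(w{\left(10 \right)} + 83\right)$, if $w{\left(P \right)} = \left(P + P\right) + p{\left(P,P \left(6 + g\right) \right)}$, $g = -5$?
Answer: $14025$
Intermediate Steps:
$v = -25$
$p{\left(N,R \right)} = - 25 R - 4 N$ ($p{\left(N,R \right)} = - 4 N - 25 R = - 25 R - 4 N$)
$w{\left(P \right)} = - 27 P$ ($w{\left(P \right)} = \left(P + P\right) - \left(4 P + 25 P \left(6 - 5\right)\right) = 2 P - \left(4 P + 25 P 1\right) = 2 P - 29 P = - 27 P$)
$- 75 \left(w{\left(10 \right)} + 83\right) = - 75 \left(\left(-27\right) 10 + 83\right) = - 75 \left(-270 + 83\right) = \left(-75\right) \left(-187\right) = 14025$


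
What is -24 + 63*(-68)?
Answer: -4308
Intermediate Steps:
-24 + 63*(-68) = -24 - 4284 = -4308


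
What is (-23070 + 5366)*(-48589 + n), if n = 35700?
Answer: 228186856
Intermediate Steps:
(-23070 + 5366)*(-48589 + n) = (-23070 + 5366)*(-48589 + 35700) = -17704*(-12889) = 228186856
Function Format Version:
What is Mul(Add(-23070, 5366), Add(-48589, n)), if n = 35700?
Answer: 228186856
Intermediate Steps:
Mul(Add(-23070, 5366), Add(-48589, n)) = Mul(Add(-23070, 5366), Add(-48589, 35700)) = Mul(-17704, -12889) = 228186856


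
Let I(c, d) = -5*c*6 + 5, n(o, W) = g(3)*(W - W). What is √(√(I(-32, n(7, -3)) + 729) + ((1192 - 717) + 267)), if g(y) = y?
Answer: √(742 + 11*√14) ≈ 27.985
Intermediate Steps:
n(o, W) = 0 (n(o, W) = 3*(W - W) = 3*0 = 0)
I(c, d) = 5 - 30*c (I(c, d) = -30*c + 5 = 5 - 30*c)
√(√(I(-32, n(7, -3)) + 729) + ((1192 - 717) + 267)) = √(√((5 - 30*(-32)) + 729) + ((1192 - 717) + 267)) = √(√((5 + 960) + 729) + (475 + 267)) = √(√(965 + 729) + 742) = √(√1694 + 742) = √(11*√14 + 742) = √(742 + 11*√14)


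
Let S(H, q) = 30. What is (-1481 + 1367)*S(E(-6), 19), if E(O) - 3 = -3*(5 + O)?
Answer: -3420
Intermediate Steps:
E(O) = -12 - 3*O (E(O) = 3 - 3*(5 + O) = 3 + (-15 - 3*O) = -12 - 3*O)
(-1481 + 1367)*S(E(-6), 19) = (-1481 + 1367)*30 = -114*30 = -3420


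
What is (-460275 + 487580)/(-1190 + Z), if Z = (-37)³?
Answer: -27305/51843 ≈ -0.52669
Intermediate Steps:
Z = -50653
(-460275 + 487580)/(-1190 + Z) = (-460275 + 487580)/(-1190 - 50653) = 27305/(-51843) = 27305*(-1/51843) = -27305/51843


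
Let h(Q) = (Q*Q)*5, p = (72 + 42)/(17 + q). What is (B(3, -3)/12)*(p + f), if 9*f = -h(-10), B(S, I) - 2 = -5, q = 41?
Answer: 13987/1044 ≈ 13.398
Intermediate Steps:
B(S, I) = -3 (B(S, I) = 2 - 5 = -3)
p = 57/29 (p = (72 + 42)/(17 + 41) = 114/58 = 114*(1/58) = 57/29 ≈ 1.9655)
h(Q) = 5*Q² (h(Q) = Q²*5 = 5*Q²)
f = -500/9 (f = (-5*(-10)²)/9 = (-5*100)/9 = (-1*500)/9 = (⅑)*(-500) = -500/9 ≈ -55.556)
(B(3, -3)/12)*(p + f) = (-3/12)*(57/29 - 500/9) = -3*1/12*(-13987/261) = -¼*(-13987/261) = 13987/1044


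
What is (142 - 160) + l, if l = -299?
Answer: -317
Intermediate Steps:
(142 - 160) + l = (142 - 160) - 299 = -18 - 299 = -317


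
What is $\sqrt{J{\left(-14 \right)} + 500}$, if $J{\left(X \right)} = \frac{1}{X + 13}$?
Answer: $\sqrt{499} \approx 22.338$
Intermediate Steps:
$J{\left(X \right)} = \frac{1}{13 + X}$
$\sqrt{J{\left(-14 \right)} + 500} = \sqrt{\frac{1}{13 - 14} + 500} = \sqrt{\frac{1}{-1} + 500} = \sqrt{-1 + 500} = \sqrt{499}$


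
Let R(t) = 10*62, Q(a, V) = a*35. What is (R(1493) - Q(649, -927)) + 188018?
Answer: 165923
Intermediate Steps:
Q(a, V) = 35*a
R(t) = 620
(R(1493) - Q(649, -927)) + 188018 = (620 - 35*649) + 188018 = (620 - 1*22715) + 188018 = (620 - 22715) + 188018 = -22095 + 188018 = 165923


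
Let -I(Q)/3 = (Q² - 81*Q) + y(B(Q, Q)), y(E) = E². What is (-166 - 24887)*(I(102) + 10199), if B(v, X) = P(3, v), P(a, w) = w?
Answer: 687429267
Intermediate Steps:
B(v, X) = v
I(Q) = -6*Q² + 243*Q (I(Q) = -3*((Q² - 81*Q) + Q²) = -3*(-81*Q + 2*Q²) = -6*Q² + 243*Q)
(-166 - 24887)*(I(102) + 10199) = (-166 - 24887)*(3*102*(81 - 2*102) + 10199) = -25053*(3*102*(81 - 204) + 10199) = -25053*(3*102*(-123) + 10199) = -25053*(-37638 + 10199) = -25053*(-27439) = 687429267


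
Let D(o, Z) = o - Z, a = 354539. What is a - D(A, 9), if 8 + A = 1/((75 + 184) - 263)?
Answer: 1418225/4 ≈ 3.5456e+5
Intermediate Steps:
A = -33/4 (A = -8 + 1/((75 + 184) - 263) = -8 + 1/(259 - 263) = -8 + 1/(-4) = -8 - ¼ = -33/4 ≈ -8.2500)
a - D(A, 9) = 354539 - (-33/4 - 1*9) = 354539 - (-33/4 - 9) = 354539 - 1*(-69/4) = 354539 + 69/4 = 1418225/4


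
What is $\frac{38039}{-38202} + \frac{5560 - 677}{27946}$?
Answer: $- \frac{219124382}{266898273} \approx -0.821$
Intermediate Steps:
$\frac{38039}{-38202} + \frac{5560 - 677}{27946} = 38039 \left(- \frac{1}{38202}\right) + \left(5560 - 677\right) \frac{1}{27946} = - \frac{38039}{38202} + 4883 \cdot \frac{1}{27946} = - \frac{38039}{38202} + \frac{4883}{27946} = - \frac{219124382}{266898273}$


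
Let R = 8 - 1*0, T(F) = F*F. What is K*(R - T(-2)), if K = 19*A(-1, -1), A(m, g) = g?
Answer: -76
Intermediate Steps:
T(F) = F²
R = 8 (R = 8 + 0 = 8)
K = -19 (K = 19*(-1) = -19)
K*(R - T(-2)) = -19*(8 - 1*(-2)²) = -19*(8 - 1*4) = -19*(8 - 4) = -19*4 = -76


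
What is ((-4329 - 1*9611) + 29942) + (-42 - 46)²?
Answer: 23746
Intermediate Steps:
((-4329 - 1*9611) + 29942) + (-42 - 46)² = ((-4329 - 9611) + 29942) + (-88)² = (-13940 + 29942) + 7744 = 16002 + 7744 = 23746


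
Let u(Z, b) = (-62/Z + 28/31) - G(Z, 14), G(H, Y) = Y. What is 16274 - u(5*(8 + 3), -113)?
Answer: 27771422/1705 ≈ 16288.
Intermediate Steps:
u(Z, b) = -406/31 - 62/Z (u(Z, b) = (-62/Z + 28/31) - 1*14 = (-62/Z + 28*(1/31)) - 14 = (-62/Z + 28/31) - 14 = (28/31 - 62/Z) - 14 = -406/31 - 62/Z)
16274 - u(5*(8 + 3), -113) = 16274 - (-406/31 - 62*1/(5*(8 + 3))) = 16274 - (-406/31 - 62/(5*11)) = 16274 - (-406/31 - 62/55) = 16274 - 1*(-24252/1705) = 16274 + 24252/1705 = 27771422/1705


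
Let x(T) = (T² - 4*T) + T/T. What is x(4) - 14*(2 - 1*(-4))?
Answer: -83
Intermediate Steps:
x(T) = 1 + T² - 4*T (x(T) = (T² - 4*T) + 1 = 1 + T² - 4*T)
x(4) - 14*(2 - 1*(-4)) = (1 + 4² - 4*4) - 14*(2 - 1*(-4)) = (1 + 16 - 16) - 14*(2 + 4) = 1 - 14*6 = 1 - 84 = -83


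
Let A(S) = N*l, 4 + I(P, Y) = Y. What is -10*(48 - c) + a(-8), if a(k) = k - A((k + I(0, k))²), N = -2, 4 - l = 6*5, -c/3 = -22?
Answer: 120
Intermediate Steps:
c = 66 (c = -3*(-22) = 66)
I(P, Y) = -4 + Y
l = -26 (l = 4 - 6*5 = 4 - 1*30 = 4 - 30 = -26)
A(S) = 52 (A(S) = -2*(-26) = 52)
a(k) = -52 + k (a(k) = k - 1*52 = k - 52 = -52 + k)
-10*(48 - c) + a(-8) = -10*(48 - 1*66) + (-52 - 8) = -10*(48 - 66) - 60 = -10*(-18) - 60 = 180 - 60 = 120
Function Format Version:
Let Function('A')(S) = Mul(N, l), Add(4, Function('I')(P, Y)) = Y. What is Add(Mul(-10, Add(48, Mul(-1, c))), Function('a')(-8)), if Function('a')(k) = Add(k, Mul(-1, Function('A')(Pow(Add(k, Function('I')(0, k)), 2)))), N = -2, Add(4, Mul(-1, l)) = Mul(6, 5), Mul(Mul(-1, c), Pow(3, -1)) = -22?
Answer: 120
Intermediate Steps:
c = 66 (c = Mul(-3, -22) = 66)
Function('I')(P, Y) = Add(-4, Y)
l = -26 (l = Add(4, Mul(-1, Mul(6, 5))) = Add(4, Mul(-1, 30)) = Add(4, -30) = -26)
Function('A')(S) = 52 (Function('A')(S) = Mul(-2, -26) = 52)
Function('a')(k) = Add(-52, k) (Function('a')(k) = Add(k, Mul(-1, 52)) = Add(k, -52) = Add(-52, k))
Add(Mul(-10, Add(48, Mul(-1, c))), Function('a')(-8)) = Add(Mul(-10, Add(48, Mul(-1, 66))), Add(-52, -8)) = Add(Mul(-10, Add(48, -66)), -60) = Add(Mul(-10, -18), -60) = Add(180, -60) = 120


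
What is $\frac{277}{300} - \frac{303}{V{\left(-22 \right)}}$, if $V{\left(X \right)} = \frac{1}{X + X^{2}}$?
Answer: $- \frac{41995523}{300} \approx -1.3999 \cdot 10^{5}$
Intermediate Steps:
$\frac{277}{300} - \frac{303}{V{\left(-22 \right)}} = \frac{277}{300} - \frac{303}{\frac{1}{-22} \frac{1}{1 - 22}} = 277 \cdot \frac{1}{300} - \frac{303}{\left(- \frac{1}{22}\right) \frac{1}{-21}} = \frac{277}{300} - \frac{303}{\left(- \frac{1}{22}\right) \left(- \frac{1}{21}\right)} = \frac{277}{300} - 303 \frac{1}{\frac{1}{462}} = \frac{277}{300} - 139986 = - \frac{41995523}{300}$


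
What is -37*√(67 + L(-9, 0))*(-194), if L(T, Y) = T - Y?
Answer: 7178*√58 ≈ 54666.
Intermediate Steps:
-37*√(67 + L(-9, 0))*(-194) = -37*√(67 + (-9 - 1*0))*(-194) = -37*√(67 + (-9 + 0))*(-194) = -37*√(67 - 9)*(-194) = -37*√58*(-194) = 7178*√58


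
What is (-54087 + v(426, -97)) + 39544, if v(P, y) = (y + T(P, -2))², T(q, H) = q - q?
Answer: -5134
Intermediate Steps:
T(q, H) = 0
v(P, y) = y² (v(P, y) = (y + 0)² = y²)
(-54087 + v(426, -97)) + 39544 = (-54087 + (-97)²) + 39544 = (-54087 + 9409) + 39544 = -44678 + 39544 = -5134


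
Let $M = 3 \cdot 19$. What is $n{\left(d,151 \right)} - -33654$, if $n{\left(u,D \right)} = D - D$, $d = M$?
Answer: $33654$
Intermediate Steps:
$M = 57$
$d = 57$
$n{\left(u,D \right)} = 0$
$n{\left(d,151 \right)} - -33654 = 0 - -33654 = 0 + 33654 = 33654$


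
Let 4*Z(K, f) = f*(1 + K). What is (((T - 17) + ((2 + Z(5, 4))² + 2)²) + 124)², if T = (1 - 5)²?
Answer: 20061441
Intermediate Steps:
Z(K, f) = f*(1 + K)/4 (Z(K, f) = (f*(1 + K))/4 = f*(1 + K)/4)
T = 16 (T = (-4)² = 16)
(((T - 17) + ((2 + Z(5, 4))² + 2)²) + 124)² = (((16 - 17) + ((2 + (¼)*4*(1 + 5))² + 2)²) + 124)² = ((-1 + ((2 + (¼)*4*6)² + 2)²) + 124)² = ((-1 + ((2 + 6)² + 2)²) + 124)² = ((-1 + (8² + 2)²) + 124)² = ((-1 + (64 + 2)²) + 124)² = ((-1 + 66²) + 124)² = ((-1 + 4356) + 124)² = (4355 + 124)² = 4479² = 20061441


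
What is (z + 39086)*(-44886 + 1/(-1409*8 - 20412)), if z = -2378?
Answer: -13051235965425/7921 ≈ -1.6477e+9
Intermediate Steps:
(z + 39086)*(-44886 + 1/(-1409*8 - 20412)) = (-2378 + 39086)*(-44886 + 1/(-1409*8 - 20412)) = 36708*(-44886 + 1/(-11272 - 20412)) = 36708*(-44886 + 1/(-31684)) = 36708*(-44886 - 1/31684) = 36708*(-1422168025/31684) = -13051235965425/7921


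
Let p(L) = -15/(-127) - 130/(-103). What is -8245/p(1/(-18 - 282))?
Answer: -21570569/3611 ≈ -5973.6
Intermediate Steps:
p(L) = 18055/13081 (p(L) = -15*(-1/127) - 130*(-1/103) = 15/127 + 130/103 = 18055/13081)
-8245/p(1/(-18 - 282)) = -8245/18055/13081 = -8245*13081/18055 = -21570569/3611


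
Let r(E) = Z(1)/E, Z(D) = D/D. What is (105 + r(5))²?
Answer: 276676/25 ≈ 11067.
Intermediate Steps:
Z(D) = 1
r(E) = 1/E
(105 + r(5))² = (105 + 1/5)² = (105 + ⅕)² = (526/5)² = 276676/25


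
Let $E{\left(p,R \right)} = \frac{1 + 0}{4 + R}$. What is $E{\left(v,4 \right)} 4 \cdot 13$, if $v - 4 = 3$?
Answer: $\frac{13}{2} \approx 6.5$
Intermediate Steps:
$v = 7$ ($v = 4 + 3 = 7$)
$E{\left(p,R \right)} = \frac{1}{4 + R}$ ($E{\left(p,R \right)} = 1 \frac{1}{4 + R} = \frac{1}{4 + R}$)
$E{\left(v,4 \right)} 4 \cdot 13 = \frac{1}{4 + 4} \cdot 4 \cdot 13 = \frac{1}{8} \cdot 4 \cdot 13 = \frac{1}{2} \cdot 13 = \frac{13}{2}$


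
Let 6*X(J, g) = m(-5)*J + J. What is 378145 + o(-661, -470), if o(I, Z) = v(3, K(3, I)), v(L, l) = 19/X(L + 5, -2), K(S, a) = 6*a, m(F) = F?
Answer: 6050263/16 ≈ 3.7814e+5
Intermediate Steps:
X(J, g) = -2*J/3 (X(J, g) = (-5*J + J)/6 = (-4*J)/6 = -2*J/3)
v(L, l) = 19/(-10/3 - 2*L/3) (v(L, l) = 19/((-2*(L + 5)/3)) = 19/((-2*(5 + L)/3)) = 19/(-10/3 - 2*L/3))
o(I, Z) = -57/16 (o(I, Z) = 57/(2*(-5 - 1*3)) = 57/(2*(-5 - 3)) = (57/2)/(-8) = (57/2)*(-⅛) = -57/16)
378145 + o(-661, -470) = 378145 - 57/16 = 6050263/16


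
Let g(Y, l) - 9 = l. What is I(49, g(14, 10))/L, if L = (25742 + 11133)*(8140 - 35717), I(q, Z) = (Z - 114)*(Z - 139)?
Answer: -456/40676075 ≈ -1.1211e-5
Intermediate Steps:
g(Y, l) = 9 + l
I(q, Z) = (-139 + Z)*(-114 + Z) (I(q, Z) = (-114 + Z)*(-139 + Z) = (-139 + Z)*(-114 + Z))
L = -1016901875 (L = 36875*(-27577) = -1016901875)
I(49, g(14, 10))/L = (15846 + (9 + 10)² - 253*(9 + 10))/(-1016901875) = (15846 + 19² - 253*19)*(-1/1016901875) = (15846 + 361 - 4807)*(-1/1016901875) = 11400*(-1/1016901875) = -456/40676075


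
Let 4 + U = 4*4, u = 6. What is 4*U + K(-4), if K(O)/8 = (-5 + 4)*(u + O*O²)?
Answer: 512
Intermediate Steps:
K(O) = -48 - 8*O³ (K(O) = 8*((-5 + 4)*(6 + O*O²)) = 8*(-(6 + O³)) = 8*(-6 - O³) = -48 - 8*O³)
U = 12 (U = -4 + 4*4 = -4 + 16 = 12)
4*U + K(-4) = 4*12 + (-48 - 8*(-4)³) = 48 + (-48 - 8*(-64)) = 48 + (-48 + 512) = 48 + 464 = 512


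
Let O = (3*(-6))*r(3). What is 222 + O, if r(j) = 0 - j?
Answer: 276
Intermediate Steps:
r(j) = -j
O = 54 (O = (3*(-6))*(-1*3) = -18*(-3) = 54)
222 + O = 222 + 54 = 276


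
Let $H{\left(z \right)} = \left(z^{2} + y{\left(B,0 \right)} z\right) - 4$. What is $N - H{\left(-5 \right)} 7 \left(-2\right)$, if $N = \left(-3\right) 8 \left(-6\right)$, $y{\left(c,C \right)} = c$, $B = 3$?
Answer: $228$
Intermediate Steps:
$H{\left(z \right)} = -4 + z^{2} + 3 z$ ($H{\left(z \right)} = \left(z^{2} + 3 z\right) - 4 = -4 + z^{2} + 3 z$)
$N = 144$ ($N = \left(-24\right) \left(-6\right) = 144$)
$N - H{\left(-5 \right)} 7 \left(-2\right) = 144 - \left(-4 + \left(-5\right)^{2} + 3 \left(-5\right)\right) 7 \left(-2\right) = 144 - \left(-4 + 25 - 15\right) 7 \left(-2\right) = 144 - 6 \cdot 7 \left(-2\right) = 144 - 42 \left(-2\right) = 144 - -84 = 144 + 84 = 228$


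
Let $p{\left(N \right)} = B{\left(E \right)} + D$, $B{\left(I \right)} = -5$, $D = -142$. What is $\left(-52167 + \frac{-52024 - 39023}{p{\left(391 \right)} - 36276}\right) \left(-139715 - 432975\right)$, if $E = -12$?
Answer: $\frac{362701298402620}{12141} \approx 2.9874 \cdot 10^{10}$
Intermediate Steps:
$p{\left(N \right)} = -147$ ($p{\left(N \right)} = -5 - 142 = -147$)
$\left(-52167 + \frac{-52024 - 39023}{p{\left(391 \right)} - 36276}\right) \left(-139715 - 432975\right) = \left(-52167 + \frac{-52024 - 39023}{-147 - 36276}\right) \left(-139715 - 432975\right) = \left(-52167 - \frac{91047}{-36423}\right) \left(-572690\right) = \left(-52167 - - \frac{30349}{12141}\right) \left(-572690\right) = \left(-52167 + \frac{30349}{12141}\right) \left(-572690\right) = \left(- \frac{633329198}{12141}\right) \left(-572690\right) = \frac{362701298402620}{12141}$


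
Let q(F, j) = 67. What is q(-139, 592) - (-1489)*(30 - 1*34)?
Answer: -5889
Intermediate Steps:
q(-139, 592) - (-1489)*(30 - 1*34) = 67 - (-1489)*(30 - 1*34) = 67 - (-1489)*(30 - 34) = 67 - (-1489)*(-4) = 67 - 1*5956 = 67 - 5956 = -5889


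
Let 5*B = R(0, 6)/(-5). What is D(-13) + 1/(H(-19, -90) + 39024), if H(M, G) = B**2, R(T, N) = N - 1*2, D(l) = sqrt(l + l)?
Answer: 625/24390016 + I*sqrt(26) ≈ 2.5625e-5 + 5.099*I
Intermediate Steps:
D(l) = sqrt(2)*sqrt(l) (D(l) = sqrt(2*l) = sqrt(2)*sqrt(l))
R(T, N) = -2 + N (R(T, N) = N - 2 = -2 + N)
B = -4/25 (B = ((-2 + 6)/(-5))/5 = (4*(-1/5))/5 = (1/5)*(-4/5) = -4/25 ≈ -0.16000)
H(M, G) = 16/625 (H(M, G) = (-4/25)**2 = 16/625)
D(-13) + 1/(H(-19, -90) + 39024) = sqrt(2)*sqrt(-13) + 1/(16/625 + 39024) = sqrt(2)*(I*sqrt(13)) + 1/(24390016/625) = I*sqrt(26) + 625/24390016 = 625/24390016 + I*sqrt(26)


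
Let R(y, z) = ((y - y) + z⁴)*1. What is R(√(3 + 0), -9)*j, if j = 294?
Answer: 1928934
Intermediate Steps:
R(y, z) = z⁴ (R(y, z) = (0 + z⁴)*1 = z⁴*1 = z⁴)
R(√(3 + 0), -9)*j = (-9)⁴*294 = 6561*294 = 1928934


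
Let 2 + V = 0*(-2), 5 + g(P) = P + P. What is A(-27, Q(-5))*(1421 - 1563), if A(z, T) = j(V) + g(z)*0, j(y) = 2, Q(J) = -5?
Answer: -284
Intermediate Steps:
g(P) = -5 + 2*P (g(P) = -5 + (P + P) = -5 + 2*P)
V = -2 (V = -2 + 0*(-2) = -2 + 0 = -2)
A(z, T) = 2 (A(z, T) = 2 + (-5 + 2*z)*0 = 2 + 0 = 2)
A(-27, Q(-5))*(1421 - 1563) = 2*(1421 - 1563) = 2*(-142) = -284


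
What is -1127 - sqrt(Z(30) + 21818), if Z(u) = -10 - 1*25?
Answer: -1127 - sqrt(21783) ≈ -1274.6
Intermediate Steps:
Z(u) = -35 (Z(u) = -10 - 25 = -35)
-1127 - sqrt(Z(30) + 21818) = -1127 - sqrt(-35 + 21818) = -1127 - sqrt(21783)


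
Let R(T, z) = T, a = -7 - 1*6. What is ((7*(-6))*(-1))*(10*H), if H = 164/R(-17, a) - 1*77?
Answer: -618660/17 ≈ -36392.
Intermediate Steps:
a = -13 (a = -7 - 6 = -13)
H = -1473/17 (H = 164/(-17) - 1*77 = 164*(-1/17) - 77 = -164/17 - 77 = -1473/17 ≈ -86.647)
((7*(-6))*(-1))*(10*H) = ((7*(-6))*(-1))*(10*(-1473/17)) = -42*(-1)*(-14730/17) = 42*(-14730/17) = -618660/17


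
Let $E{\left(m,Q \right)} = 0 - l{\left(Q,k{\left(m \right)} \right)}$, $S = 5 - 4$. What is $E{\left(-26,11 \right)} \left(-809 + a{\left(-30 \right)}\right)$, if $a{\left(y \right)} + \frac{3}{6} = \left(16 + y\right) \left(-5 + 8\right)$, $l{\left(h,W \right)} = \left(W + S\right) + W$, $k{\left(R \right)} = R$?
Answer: $- \frac{86853}{2} \approx -43427.0$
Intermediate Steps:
$S = 1$
$l{\left(h,W \right)} = 1 + 2 W$ ($l{\left(h,W \right)} = \left(W + 1\right) + W = \left(1 + W\right) + W = 1 + 2 W$)
$a{\left(y \right)} = \frac{95}{2} + 3 y$ ($a{\left(y \right)} = - \frac{1}{2} + \left(16 + y\right) \left(-5 + 8\right) = - \frac{1}{2} + \left(16 + y\right) 3 = - \frac{1}{2} + \left(48 + 3 y\right) = \frac{95}{2} + 3 y$)
$E{\left(m,Q \right)} = -1 - 2 m$ ($E{\left(m,Q \right)} = 0 - \left(1 + 2 m\right) = -1 - 2 m$)
$E{\left(-26,11 \right)} \left(-809 + a{\left(-30 \right)}\right) = \left(-1 - -52\right) \left(-809 + \left(\frac{95}{2} + 3 \left(-30\right)\right)\right) = \left(-1 + 52\right) \left(-809 + \left(\frac{95}{2} - 90\right)\right) = 51 \left(-809 - \frac{85}{2}\right) = 51 \left(- \frac{1703}{2}\right) = - \frac{86853}{2}$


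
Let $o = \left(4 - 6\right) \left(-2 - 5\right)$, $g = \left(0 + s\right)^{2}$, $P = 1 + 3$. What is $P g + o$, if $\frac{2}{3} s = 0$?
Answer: $14$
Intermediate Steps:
$s = 0$ ($s = \frac{3}{2} \cdot 0 = 0$)
$P = 4$
$g = 0$ ($g = \left(0 + 0\right)^{2} = 0^{2} = 0$)
$o = 14$ ($o = \left(-2\right) \left(-7\right) = 14$)
$P g + o = 4 \cdot 0 + 14 = 0 + 14 = 14$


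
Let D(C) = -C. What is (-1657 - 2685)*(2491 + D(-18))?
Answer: -10894078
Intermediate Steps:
(-1657 - 2685)*(2491 + D(-18)) = (-1657 - 2685)*(2491 - 1*(-18)) = -4342*(2491 + 18) = -4342*2509 = -10894078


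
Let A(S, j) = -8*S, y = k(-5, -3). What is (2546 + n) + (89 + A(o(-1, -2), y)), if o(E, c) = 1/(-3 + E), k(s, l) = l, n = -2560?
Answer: 77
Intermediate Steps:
y = -3
A(S, j) = -8*S
(2546 + n) + (89 + A(o(-1, -2), y)) = (2546 - 2560) + (89 - 8/(-3 - 1)) = -14 + (89 - 8/(-4)) = -14 + (89 - 8*(-1/4)) = -14 + (89 + 2) = -14 + 91 = 77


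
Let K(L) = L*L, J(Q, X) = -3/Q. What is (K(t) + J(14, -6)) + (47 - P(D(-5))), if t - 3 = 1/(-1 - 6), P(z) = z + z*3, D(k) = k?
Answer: 7345/98 ≈ 74.949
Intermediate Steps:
P(z) = 4*z (P(z) = z + 3*z = 4*z)
t = 20/7 (t = 3 + 1/(-1 - 6) = 3 + 1/(-7) = 3 - 1/7 = 20/7 ≈ 2.8571)
K(L) = L**2
(K(t) + J(14, -6)) + (47 - P(D(-5))) = ((20/7)**2 - 3/14) + (47 - 4*(-5)) = (400/49 - 3*1/14) + (47 - 1*(-20)) = (400/49 - 3/14) + (47 + 20) = 779/98 + 67 = 7345/98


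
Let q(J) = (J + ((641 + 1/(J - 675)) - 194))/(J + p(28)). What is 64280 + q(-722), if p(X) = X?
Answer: 31160500608/484759 ≈ 64280.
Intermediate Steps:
q(J) = (447 + J + 1/(-675 + J))/(28 + J) (q(J) = (J + ((641 + 1/(J - 675)) - 194))/(J + 28) = (J + ((641 + 1/(-675 + J)) - 194))/(28 + J) = (J + (447 + 1/(-675 + J)))/(28 + J) = (447 + J + 1/(-675 + J))/(28 + J))
64280 + q(-722) = 64280 + (-301724 + (-722)² - 228*(-722))/(-18900 + (-722)² - 647*(-722)) = 64280 + (-301724 + 521284 + 164616)/(-18900 + 521284 + 467134) = 64280 + 384176/969518 = 64280 + (1/969518)*384176 = 64280 + 192088/484759 = 31160500608/484759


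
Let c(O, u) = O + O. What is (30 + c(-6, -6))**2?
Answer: 324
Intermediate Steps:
c(O, u) = 2*O
(30 + c(-6, -6))**2 = (30 + 2*(-6))**2 = (30 - 12)**2 = 18**2 = 324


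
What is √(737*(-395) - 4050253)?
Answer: 2*I*√1085342 ≈ 2083.6*I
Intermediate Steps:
√(737*(-395) - 4050253) = √(-291115 - 4050253) = √(-4341368) = 2*I*√1085342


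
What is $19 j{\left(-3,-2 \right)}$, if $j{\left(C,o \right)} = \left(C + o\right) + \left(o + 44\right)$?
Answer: $703$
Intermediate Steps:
$j{\left(C,o \right)} = 44 + C + 2 o$ ($j{\left(C,o \right)} = \left(C + o\right) + \left(44 + o\right) = 44 + C + 2 o$)
$19 j{\left(-3,-2 \right)} = 19 \left(44 - 3 + 2 \left(-2\right)\right) = 19 \left(44 - 3 - 4\right) = 19 \cdot 37 = 703$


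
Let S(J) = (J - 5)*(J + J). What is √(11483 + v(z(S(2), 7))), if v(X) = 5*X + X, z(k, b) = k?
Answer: √11411 ≈ 106.82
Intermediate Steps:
S(J) = 2*J*(-5 + J) (S(J) = (-5 + J)*(2*J) = 2*J*(-5 + J))
v(X) = 6*X
√(11483 + v(z(S(2), 7))) = √(11483 + 6*(2*2*(-5 + 2))) = √(11483 + 6*(2*2*(-3))) = √(11483 + 6*(-12)) = √(11483 - 72) = √11411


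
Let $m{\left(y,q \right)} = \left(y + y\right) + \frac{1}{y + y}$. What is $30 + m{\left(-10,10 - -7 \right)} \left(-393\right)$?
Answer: $\frac{158193}{20} \approx 7909.6$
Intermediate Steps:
$m{\left(y,q \right)} = \frac{1}{2 y} + 2 y$ ($m{\left(y,q \right)} = 2 y + \frac{1}{2 y} = \frac{1}{2 y} + 2 y$)
$30 + m{\left(-10,10 - -7 \right)} \left(-393\right) = 30 + \left(\frac{1}{2 \left(-10\right)} + 2 \left(-10\right)\right) \left(-393\right) = 30 + \left(\frac{1}{2} \left(- \frac{1}{10}\right) - 20\right) \left(-393\right) = 30 + \left(- \frac{1}{20} - 20\right) \left(-393\right) = 30 - - \frac{157593}{20} = 30 + \frac{157593}{20} = \frac{158193}{20}$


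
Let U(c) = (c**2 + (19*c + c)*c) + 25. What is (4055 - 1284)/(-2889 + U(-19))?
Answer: 2771/4717 ≈ 0.58745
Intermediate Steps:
U(c) = 25 + 21*c**2 (U(c) = (c**2 + (20*c)*c) + 25 = (c**2 + 20*c**2) + 25 = 21*c**2 + 25 = 25 + 21*c**2)
(4055 - 1284)/(-2889 + U(-19)) = (4055 - 1284)/(-2889 + (25 + 21*(-19)**2)) = 2771/(-2889 + (25 + 21*361)) = 2771/(-2889 + (25 + 7581)) = 2771/(-2889 + 7606) = 2771/4717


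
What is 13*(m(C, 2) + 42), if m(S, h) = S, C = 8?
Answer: 650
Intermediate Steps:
13*(m(C, 2) + 42) = 13*(8 + 42) = 13*50 = 650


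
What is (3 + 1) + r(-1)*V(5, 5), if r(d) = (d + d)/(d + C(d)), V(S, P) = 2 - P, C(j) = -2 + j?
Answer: 5/2 ≈ 2.5000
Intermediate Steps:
r(d) = 2*d/(-2 + 2*d) (r(d) = (d + d)/(d + (-2 + d)) = (2*d)/(-2 + 2*d) = 2*d/(-2 + 2*d))
(3 + 1) + r(-1)*V(5, 5) = (3 + 1) + (-1/(-1 - 1))*(2 - 1*5) = 4 + (-1/(-2))*(2 - 5) = 4 - 1*(-½)*(-3) = 4 + (½)*(-3) = 4 - 3/2 = 5/2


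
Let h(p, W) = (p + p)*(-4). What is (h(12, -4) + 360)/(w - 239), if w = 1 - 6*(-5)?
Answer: -33/26 ≈ -1.2692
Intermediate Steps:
w = 31 (w = 1 + 30 = 31)
h(p, W) = -8*p (h(p, W) = (2*p)*(-4) = -8*p)
(h(12, -4) + 360)/(w - 239) = (-8*12 + 360)/(31 - 239) = (-96 + 360)/(-208) = 264*(-1/208) = -33/26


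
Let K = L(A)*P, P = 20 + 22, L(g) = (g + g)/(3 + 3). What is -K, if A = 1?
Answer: -14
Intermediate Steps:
L(g) = g/3 (L(g) = (2*g)/6 = (2*g)*(1/6) = g/3)
P = 42
K = 14 (K = ((1/3)*1)*42 = (1/3)*42 = 14)
-K = -1*14 = -14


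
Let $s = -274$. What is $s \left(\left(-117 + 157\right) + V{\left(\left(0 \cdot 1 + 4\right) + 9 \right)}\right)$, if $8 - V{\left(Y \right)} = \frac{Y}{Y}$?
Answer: $-12878$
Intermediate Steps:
$V{\left(Y \right)} = 7$ ($V{\left(Y \right)} = 8 - \frac{Y}{Y} = 8 - 1 = 7$)
$s \left(\left(-117 + 157\right) + V{\left(\left(0 \cdot 1 + 4\right) + 9 \right)}\right) = - 274 \left(\left(-117 + 157\right) + 7\right) = - 274 \left(40 + 7\right) = \left(-274\right) 47 = -12878$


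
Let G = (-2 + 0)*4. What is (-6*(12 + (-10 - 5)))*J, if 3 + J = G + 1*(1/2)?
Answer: -189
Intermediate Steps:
G = -8 (G = -2*4 = -8)
J = -21/2 (J = -3 + (-8 + 1*(1/2)) = -3 + (-8 + 1*(1*(½))) = -3 + (-8 + 1*(½)) = -3 + (-8 + ½) = -3 - 15/2 = -21/2 ≈ -10.500)
(-6*(12 + (-10 - 5)))*J = -6*(12 + (-10 - 5))*(-21/2) = -6*(12 - 15)*(-21/2) = -6*(-3)*(-21/2) = 18*(-21/2) = -189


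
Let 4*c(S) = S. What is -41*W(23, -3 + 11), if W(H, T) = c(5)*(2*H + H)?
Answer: -14145/4 ≈ -3536.3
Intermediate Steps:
c(S) = S/4
W(H, T) = 15*H/4 (W(H, T) = ((1/4)*5)*(2*H + H) = 5*(3*H)/4 = 15*H/4)
-41*W(23, -3 + 11) = -615*23/4 = -41*345/4 = -14145/4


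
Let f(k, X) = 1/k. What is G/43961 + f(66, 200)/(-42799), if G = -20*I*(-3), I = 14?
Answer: 2372732599/124178131374 ≈ 0.019107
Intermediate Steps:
G = 840 (G = -20*14*(-3) = -280*(-3) = 840)
G/43961 + f(66, 200)/(-42799) = 840/43961 + 1/(66*(-42799)) = 840*(1/43961) + (1/66)*(-1/42799) = 840/43961 - 1/2824734 = 2372732599/124178131374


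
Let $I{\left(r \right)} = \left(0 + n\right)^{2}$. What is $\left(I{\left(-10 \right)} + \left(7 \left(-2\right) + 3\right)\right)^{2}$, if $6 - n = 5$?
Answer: $100$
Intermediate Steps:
$n = 1$ ($n = 6 - 5 = 1$)
$I{\left(r \right)} = 1$ ($I{\left(r \right)} = \left(0 + 1\right)^{2} = 1^{2} = 1$)
$\left(I{\left(-10 \right)} + \left(7 \left(-2\right) + 3\right)\right)^{2} = \left(1 + \left(7 \left(-2\right) + 3\right)\right)^{2} = \left(1 + \left(-14 + 3\right)\right)^{2} = \left(1 - 11\right)^{2} = \left(-10\right)^{2} = 100$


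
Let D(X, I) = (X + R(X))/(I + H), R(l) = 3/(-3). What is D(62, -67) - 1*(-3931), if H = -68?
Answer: 530624/135 ≈ 3930.5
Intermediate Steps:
R(l) = -1 (R(l) = 3*(-⅓) = -1)
D(X, I) = (-1 + X)/(-68 + I) (D(X, I) = (X - 1)/(I - 68) = (-1 + X)/(-68 + I))
D(62, -67) - 1*(-3931) = (-1 + 62)/(-68 - 67) - 1*(-3931) = 61/(-135) + 3931 = -1/135*61 + 3931 = -61/135 + 3931 = 530624/135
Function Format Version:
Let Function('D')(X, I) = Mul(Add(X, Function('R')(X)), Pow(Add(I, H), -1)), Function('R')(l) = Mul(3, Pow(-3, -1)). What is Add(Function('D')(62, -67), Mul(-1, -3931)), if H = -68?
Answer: Rational(530624, 135) ≈ 3930.5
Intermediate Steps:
Function('R')(l) = -1 (Function('R')(l) = Mul(3, Rational(-1, 3)) = -1)
Function('D')(X, I) = Mul(Pow(Add(-68, I), -1), Add(-1, X)) (Function('D')(X, I) = Mul(Add(X, -1), Pow(Add(I, -68), -1)) = Mul(Add(-1, X), Pow(Add(-68, I), -1)) = Mul(Pow(Add(-68, I), -1), Add(-1, X)))
Add(Function('D')(62, -67), Mul(-1, -3931)) = Add(Mul(Pow(Add(-68, -67), -1), Add(-1, 62)), Mul(-1, -3931)) = Add(Mul(Pow(-135, -1), 61), 3931) = Add(Mul(Rational(-1, 135), 61), 3931) = Add(Rational(-61, 135), 3931) = Rational(530624, 135)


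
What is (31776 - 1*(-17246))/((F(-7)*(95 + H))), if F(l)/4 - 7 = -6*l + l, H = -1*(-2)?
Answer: 24511/8148 ≈ 3.0082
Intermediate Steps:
H = 2
F(l) = 28 - 20*l (F(l) = 28 + 4*(-6*l + l) = 28 + 4*(-5*l) = 28 - 20*l)
(31776 - 1*(-17246))/((F(-7)*(95 + H))) = (31776 - 1*(-17246))/(((28 - 20*(-7))*(95 + 2))) = (31776 + 17246)/(((28 + 140)*97)) = 49022/((168*97)) = 49022/16296 = 49022*(1/16296) = 24511/8148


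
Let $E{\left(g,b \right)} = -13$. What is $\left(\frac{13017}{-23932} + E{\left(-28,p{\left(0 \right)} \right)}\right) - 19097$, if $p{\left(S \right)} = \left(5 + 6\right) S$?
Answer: $- \frac{457353537}{23932} \approx -19111.0$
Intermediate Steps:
$p{\left(S \right)} = 11 S$
$\left(\frac{13017}{-23932} + E{\left(-28,p{\left(0 \right)} \right)}\right) - 19097 = \left(\frac{13017}{-23932} - 13\right) - 19097 = \left(13017 \left(- \frac{1}{23932}\right) - 13\right) - 19097 = \left(- \frac{13017}{23932} - 13\right) - 19097 = - \frac{324133}{23932} - 19097 = - \frac{457353537}{23932}$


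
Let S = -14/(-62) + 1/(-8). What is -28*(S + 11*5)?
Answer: -95655/62 ≈ -1542.8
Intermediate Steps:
S = 25/248 (S = -14*(-1/62) + 1*(-⅛) = 7/31 - ⅛ = 25/248 ≈ 0.10081)
-28*(S + 11*5) = -28*(25/248 + 11*5) = -28*(25/248 + 55) = -28*13665/248 = -95655/62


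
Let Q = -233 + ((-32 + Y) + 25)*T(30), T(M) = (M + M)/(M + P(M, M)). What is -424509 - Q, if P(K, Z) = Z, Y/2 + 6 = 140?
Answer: -424537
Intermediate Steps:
Y = 268 (Y = -12 + 2*140 = -12 + 280 = 268)
T(M) = 1 (T(M) = (M + M)/(M + M) = (2*M)/((2*M)) = (2*M)*(1/(2*M)) = 1)
Q = 28 (Q = -233 + ((-32 + 268) + 25)*1 = -233 + (236 + 25)*1 = -233 + 261*1 = -233 + 261 = 28)
-424509 - Q = -424509 - 1*28 = -424509 - 28 = -424537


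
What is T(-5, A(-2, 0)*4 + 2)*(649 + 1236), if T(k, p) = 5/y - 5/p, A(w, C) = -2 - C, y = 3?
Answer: 9425/2 ≈ 4712.5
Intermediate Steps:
T(k, p) = 5/3 - 5/p
T(-5, A(-2, 0)*4 + 2)*(649 + 1236) = (5/3 - 5/((-2 - 1*0)*4 + 2))*(649 + 1236) = (5/3 - 5/((-2 + 0)*4 + 2))*1885 = (5/3 - 5/(-2*4 + 2))*1885 = (5/3 - 5/(-8 + 2))*1885 = (5/3 - 5/(-6))*1885 = (5/3 - 5*(-⅙))*1885 = (5/3 + ⅚)*1885 = (5/2)*1885 = 9425/2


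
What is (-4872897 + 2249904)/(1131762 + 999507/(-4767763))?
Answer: -4168602991553/1798657329633 ≈ -2.3176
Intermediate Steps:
(-4872897 + 2249904)/(1131762 + 999507/(-4767763)) = -2622993/(1131762 + 999507*(-1/4767763)) = -2622993/(1131762 - 999507/4767763) = -2622993/5395971988899/4767763 = -2622993*4767763/5395971988899 = -4168602991553/1798657329633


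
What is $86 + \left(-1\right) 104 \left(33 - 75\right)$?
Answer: $4454$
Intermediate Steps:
$86 + \left(-1\right) 104 \left(33 - 75\right) = 86 - 104 \left(33 - 75\right) = 86 - -4368 = 86 + 4368 = 4454$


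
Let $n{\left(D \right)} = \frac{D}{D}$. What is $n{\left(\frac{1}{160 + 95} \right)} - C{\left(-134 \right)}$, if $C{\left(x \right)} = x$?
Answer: $135$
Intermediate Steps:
$n{\left(D \right)} = 1$
$n{\left(\frac{1}{160 + 95} \right)} - C{\left(-134 \right)} = 1 - -134 = 1 + 134 = 135$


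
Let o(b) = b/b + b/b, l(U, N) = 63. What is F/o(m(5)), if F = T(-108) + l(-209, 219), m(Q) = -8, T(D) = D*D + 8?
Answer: 11735/2 ≈ 5867.5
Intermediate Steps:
T(D) = 8 + D² (T(D) = D² + 8 = 8 + D²)
o(b) = 2 (o(b) = 1 + 1 = 2)
F = 11735 (F = (8 + (-108)²) + 63 = (8 + 11664) + 63 = 11672 + 63 = 11735)
F/o(m(5)) = 11735/2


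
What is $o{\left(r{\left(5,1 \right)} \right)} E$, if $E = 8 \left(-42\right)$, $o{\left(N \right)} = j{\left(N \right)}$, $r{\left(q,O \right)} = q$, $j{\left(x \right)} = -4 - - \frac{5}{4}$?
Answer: $924$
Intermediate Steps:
$j{\left(x \right)} = - \frac{11}{4}$ ($j{\left(x \right)} = -4 - \left(-5\right) \frac{1}{4} = -4 - - \frac{5}{4} = -4 + \frac{5}{4} = - \frac{11}{4}$)
$o{\left(N \right)} = - \frac{11}{4}$
$E = -336$
$o{\left(r{\left(5,1 \right)} \right)} E = \left(- \frac{11}{4}\right) \left(-336\right) = 924$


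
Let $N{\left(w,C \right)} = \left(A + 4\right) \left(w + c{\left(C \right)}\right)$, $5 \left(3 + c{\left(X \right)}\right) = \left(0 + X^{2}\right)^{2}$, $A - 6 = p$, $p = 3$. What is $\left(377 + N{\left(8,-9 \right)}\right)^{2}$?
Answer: $\frac{7656775009}{25} \approx 3.0627 \cdot 10^{8}$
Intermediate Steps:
$A = 9$ ($A = 6 + 3 = 9$)
$c{\left(X \right)} = -3 + \frac{X^{4}}{5}$ ($c{\left(X \right)} = -3 + \frac{\left(0 + X^{2}\right)^{2}}{5} = -3 + \frac{\left(X^{2}\right)^{2}}{5} = -3 + \frac{X^{4}}{5}$)
$N{\left(w,C \right)} = -39 + 13 w + \frac{13 C^{4}}{5}$ ($N{\left(w,C \right)} = \left(9 + 4\right) \left(w + \left(-3 + \frac{C^{4}}{5}\right)\right) = 13 \left(-3 + w + \frac{C^{4}}{5}\right) = -39 + 13 w + \frac{13 C^{4}}{5}$)
$\left(377 + N{\left(8,-9 \right)}\right)^{2} = \left(377 + \left(-39 + 13 \cdot 8 + \frac{13 \left(-9\right)^{4}}{5}\right)\right)^{2} = \left(377 + \left(-39 + 104 + \frac{13}{5} \cdot 6561\right)\right)^{2} = \left(377 + \left(-39 + 104 + \frac{85293}{5}\right)\right)^{2} = \left(377 + \frac{85618}{5}\right)^{2} = \left(\frac{87503}{5}\right)^{2} = \frac{7656775009}{25}$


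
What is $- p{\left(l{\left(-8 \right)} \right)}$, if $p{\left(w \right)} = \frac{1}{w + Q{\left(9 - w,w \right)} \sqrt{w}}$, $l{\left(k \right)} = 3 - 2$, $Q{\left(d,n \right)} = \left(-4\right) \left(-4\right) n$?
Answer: $- \frac{1}{17} \approx -0.058824$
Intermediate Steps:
$Q{\left(d,n \right)} = 16 n$
$l{\left(k \right)} = 1$
$p{\left(w \right)} = \frac{1}{w + 16 w^{\frac{3}{2}}}$ ($p{\left(w \right)} = \frac{1}{w + 16 w \sqrt{w}} = \frac{1}{w + 16 w^{\frac{3}{2}}}$)
$- p{\left(l{\left(-8 \right)} \right)} = - \frac{1}{1 + 16 \cdot 1^{\frac{3}{2}}} = - \frac{1}{1 + 16 \cdot 1} = - \frac{1}{1 + 16} = - \frac{1}{17}$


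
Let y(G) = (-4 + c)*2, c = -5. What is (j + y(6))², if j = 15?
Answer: 9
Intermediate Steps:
y(G) = -18 (y(G) = (-4 - 5)*2 = -9*2 = -18)
(j + y(6))² = (15 - 18)² = (-3)² = 9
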